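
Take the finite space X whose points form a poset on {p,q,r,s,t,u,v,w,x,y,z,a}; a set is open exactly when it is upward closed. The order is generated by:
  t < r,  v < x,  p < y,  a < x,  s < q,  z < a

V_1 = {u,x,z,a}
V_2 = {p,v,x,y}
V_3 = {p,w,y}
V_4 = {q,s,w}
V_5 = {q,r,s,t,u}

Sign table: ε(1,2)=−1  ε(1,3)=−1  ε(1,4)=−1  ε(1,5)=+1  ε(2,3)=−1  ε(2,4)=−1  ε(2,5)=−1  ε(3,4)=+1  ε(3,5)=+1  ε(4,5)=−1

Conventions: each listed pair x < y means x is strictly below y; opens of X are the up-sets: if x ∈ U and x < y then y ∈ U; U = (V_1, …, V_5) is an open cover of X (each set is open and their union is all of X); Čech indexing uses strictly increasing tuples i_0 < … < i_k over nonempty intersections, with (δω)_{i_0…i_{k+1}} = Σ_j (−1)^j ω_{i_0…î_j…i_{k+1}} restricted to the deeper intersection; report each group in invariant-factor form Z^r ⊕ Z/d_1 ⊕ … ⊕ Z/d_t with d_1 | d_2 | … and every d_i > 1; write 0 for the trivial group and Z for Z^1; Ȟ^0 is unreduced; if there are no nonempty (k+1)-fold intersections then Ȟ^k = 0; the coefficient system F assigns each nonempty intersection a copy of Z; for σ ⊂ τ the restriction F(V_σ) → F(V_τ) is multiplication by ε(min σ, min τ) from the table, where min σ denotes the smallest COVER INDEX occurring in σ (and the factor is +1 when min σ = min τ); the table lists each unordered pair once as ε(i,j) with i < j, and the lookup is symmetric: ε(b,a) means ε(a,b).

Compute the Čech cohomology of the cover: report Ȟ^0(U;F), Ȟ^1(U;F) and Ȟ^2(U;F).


intersection data:
  V12={x} V15={u} V23={p,y} V34={w} V45={q,s}
C dims 5,5; δ0: rk 5, SNF 1^4·2
Ȟ^0 = (5 − 5) − 0 = 0, so Ȟ^0 ≅ 0
Ȟ^1 = (5 − 0) − 5 = 0 plus torsion [2], so Ȟ^1 ≅ Z/2
Ȟ^2 = (0 − 0) − 0 = 0, so Ȟ^2 ≅ 0

Ȟ^0 = 0; Ȟ^1 = Z/2; Ȟ^2 = 0


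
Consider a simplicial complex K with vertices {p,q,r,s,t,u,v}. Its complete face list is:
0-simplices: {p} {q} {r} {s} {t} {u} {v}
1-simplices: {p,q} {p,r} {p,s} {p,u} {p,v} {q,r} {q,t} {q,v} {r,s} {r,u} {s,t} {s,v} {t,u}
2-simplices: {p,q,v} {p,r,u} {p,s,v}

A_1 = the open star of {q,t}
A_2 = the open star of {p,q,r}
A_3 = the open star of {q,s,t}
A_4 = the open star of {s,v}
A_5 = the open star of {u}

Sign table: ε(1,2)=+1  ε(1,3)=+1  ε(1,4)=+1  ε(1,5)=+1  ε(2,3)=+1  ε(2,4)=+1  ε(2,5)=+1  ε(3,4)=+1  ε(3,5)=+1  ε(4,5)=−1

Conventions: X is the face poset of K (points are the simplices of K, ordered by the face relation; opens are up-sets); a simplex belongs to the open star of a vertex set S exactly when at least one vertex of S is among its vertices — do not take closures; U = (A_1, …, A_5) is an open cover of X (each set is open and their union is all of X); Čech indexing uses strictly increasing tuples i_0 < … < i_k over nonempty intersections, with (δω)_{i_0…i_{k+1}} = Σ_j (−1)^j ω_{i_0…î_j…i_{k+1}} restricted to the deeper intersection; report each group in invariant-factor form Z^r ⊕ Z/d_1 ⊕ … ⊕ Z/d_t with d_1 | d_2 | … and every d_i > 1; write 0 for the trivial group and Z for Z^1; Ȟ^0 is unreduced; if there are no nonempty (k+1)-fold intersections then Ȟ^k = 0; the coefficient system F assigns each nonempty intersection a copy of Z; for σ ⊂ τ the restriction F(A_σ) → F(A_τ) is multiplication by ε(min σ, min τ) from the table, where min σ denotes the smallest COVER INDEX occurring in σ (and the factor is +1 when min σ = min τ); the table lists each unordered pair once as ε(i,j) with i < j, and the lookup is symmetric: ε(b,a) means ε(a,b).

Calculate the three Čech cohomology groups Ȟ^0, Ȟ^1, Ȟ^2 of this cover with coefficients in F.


Ȟ^0(U;F) ≅ Z, Ȟ^1(U;F) ≅ Z, Ȟ^2(U;F) ≅ 0

nonempty overlaps:
  A1={{q},{t},{p,q},{q,r},{q,t},{q,v},{s,t},{t,u},{p,q,v}} A2={{p},{q},{r},{p,q},{p,r},{p,s},{p,u},{p,v},{q,r},{q,t},{q,v},{r,s},{r,u},{p,q,v},{p,r,u},{p,s,v}} A3={{q},{s},{t},{p,q},{p,s},{q,r},{q,t},{q,v},{r,s},{s,t},{s,v},{t,u},{p,q,v},{p,s,v}} A4={{s},{v},{p,s},{p,v},{q,v},{r,s},{s,t},{s,v},{p,q,v},{p,s,v}} A5={{u},{p,u},{r,u},{t,u},{p,r,u}}
  A12={{q},{p,q},{q,r},{q,t},{q,v},{p,q,v}} A13={{q},{t},{p,q},{q,r},{q,t},{q,v},{s,t},{t,u},{p,q,v}} A14={{q,v},{s,t},{p,q,v}} A15={{t,u}} A23={{q},{p,q},{p,s},{q,r},{q,t},{q,v},{r,s},{p,q,v},{p,s,v}} A24={{p,s},{p,v},{q,v},{r,s},{p,q,v},{p,s,v}} A25={{p,u},{r,u},{p,r,u}} A34={{s},{p,s},{q,v},{r,s},{s,t},{s,v},{p,q,v},{p,s,v}} A35={{t,u}}
  A123={{q},{p,q},{q,r},{q,t},{q,v},{p,q,v}} A124={{q,v},{p,q,v}} A134={{q,v},{s,t},{p,q,v}} A135={{t,u}} A234={{p,s},{q,v},{r,s},{p,q,v},{p,s,v}}
  A1234={{q,v},{p,q,v}}
C dims 5,9,5,1; δ0: rk 4, SNF 1^4; δ1: rk 4, SNF 1^4; δ2: rk 1, SNF 1^1
degree 0: 5−4−0 = 1 → Ȟ^0 ≅ Z
degree 1: 9−4−4 = 1 → Ȟ^1 ≅ Z
degree 2: 5−1−4 = 0 → Ȟ^2 ≅ 0


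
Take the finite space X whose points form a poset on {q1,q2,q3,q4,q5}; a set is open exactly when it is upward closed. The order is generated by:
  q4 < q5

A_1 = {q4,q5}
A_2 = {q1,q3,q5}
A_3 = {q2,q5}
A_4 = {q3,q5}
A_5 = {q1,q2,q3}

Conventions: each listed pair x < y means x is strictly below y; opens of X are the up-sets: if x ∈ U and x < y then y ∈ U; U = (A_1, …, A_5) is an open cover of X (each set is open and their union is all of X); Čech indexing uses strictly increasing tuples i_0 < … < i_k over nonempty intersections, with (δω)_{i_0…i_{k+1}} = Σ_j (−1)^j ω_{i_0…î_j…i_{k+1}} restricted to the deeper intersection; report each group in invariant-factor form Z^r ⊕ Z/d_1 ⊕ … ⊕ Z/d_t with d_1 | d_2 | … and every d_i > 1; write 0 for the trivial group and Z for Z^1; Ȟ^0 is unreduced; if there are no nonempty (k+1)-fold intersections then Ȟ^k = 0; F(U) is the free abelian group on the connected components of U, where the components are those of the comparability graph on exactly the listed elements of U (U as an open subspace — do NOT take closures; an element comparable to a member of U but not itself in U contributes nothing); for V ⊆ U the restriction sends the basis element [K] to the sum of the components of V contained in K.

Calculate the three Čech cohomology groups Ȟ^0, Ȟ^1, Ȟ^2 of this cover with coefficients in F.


nerve of the cover:
  A12={q5} A13={q5} A14={q5} A23={q5} A24={q3,q5} A25={q1,q3} A34={q5} A35={q2} A45={q3}
  A123={q5} A124={q5} A134={q5} A234={q5} A245={q3}
  A1234={q5}
components per intersection:
  A1: {q4,q5}
  A2: {q1} {q3} {q5}
  A3: {q2} {q5}
  A4: {q3} {q5}
  A5: {q1} {q2} {q3}
  A12: {q5}
  A13: {q5}
  A14: {q5}
  A23: {q5}
  A24: {q3} {q5}
  A25: {q1} {q3}
  A34: {q5}
  A35: {q2}
  A45: {q3}
  A123: {q5}
  A124: {q5}
  A134: {q5}
  A234: {q5}
  A245: {q3}
  A1234: {q5}
C dims 11,11,5,1; δ0: rk 7, SNF 1^7; δ1: rk 4, SNF 1^4; δ2: rk 1, SNF 1^1
Ȟ^0 = (11 − 7) − 0 = 4, so Ȟ^0 ≅ Z^4
Ȟ^1 = (11 − 4) − 7 = 0, so Ȟ^1 ≅ 0
Ȟ^2 = (5 − 1) − 4 = 0, so Ȟ^2 ≅ 0

Ȟ^0 = Z^4,  Ȟ^1 = 0,  Ȟ^2 = 0


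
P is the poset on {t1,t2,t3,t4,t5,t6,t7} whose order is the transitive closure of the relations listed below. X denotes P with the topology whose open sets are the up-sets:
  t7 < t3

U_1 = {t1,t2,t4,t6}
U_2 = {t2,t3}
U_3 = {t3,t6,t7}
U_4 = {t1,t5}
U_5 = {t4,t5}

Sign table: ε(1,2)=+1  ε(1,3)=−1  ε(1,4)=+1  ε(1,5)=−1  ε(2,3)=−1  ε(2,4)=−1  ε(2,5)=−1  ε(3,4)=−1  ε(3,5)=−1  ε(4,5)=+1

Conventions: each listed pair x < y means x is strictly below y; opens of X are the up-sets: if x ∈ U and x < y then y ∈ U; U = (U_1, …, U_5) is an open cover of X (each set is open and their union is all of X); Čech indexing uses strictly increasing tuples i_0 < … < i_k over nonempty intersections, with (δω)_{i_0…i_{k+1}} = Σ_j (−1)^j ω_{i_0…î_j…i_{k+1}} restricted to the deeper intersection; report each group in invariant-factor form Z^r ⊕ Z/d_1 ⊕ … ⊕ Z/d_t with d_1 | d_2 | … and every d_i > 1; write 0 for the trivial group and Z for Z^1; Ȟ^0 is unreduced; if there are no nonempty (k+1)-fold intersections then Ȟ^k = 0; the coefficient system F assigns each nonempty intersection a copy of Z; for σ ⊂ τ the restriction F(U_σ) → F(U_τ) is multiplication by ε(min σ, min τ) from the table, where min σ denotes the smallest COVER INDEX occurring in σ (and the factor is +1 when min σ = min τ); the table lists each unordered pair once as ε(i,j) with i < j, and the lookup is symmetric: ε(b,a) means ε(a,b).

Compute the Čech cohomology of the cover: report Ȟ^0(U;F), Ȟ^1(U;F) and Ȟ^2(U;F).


nerve of the cover:
  U12={t2} U13={t6} U14={t1} U15={t4} U23={t3} U45={t5}
C dims 5,6; δ0: rk 5, SNF 1^4·2
Ȟ^0 = (5 − 5) − 0 = 0, so Ȟ^0 ≅ 0
Ȟ^1 = (6 − 0) − 5 = 1 plus torsion [2], so Ȟ^1 ≅ Z ⊕ Z/2
Ȟ^2 = (0 − 0) − 0 = 0, so Ȟ^2 ≅ 0

Ȟ^0 = 0; Ȟ^1 = Z ⊕ Z/2; Ȟ^2 = 0


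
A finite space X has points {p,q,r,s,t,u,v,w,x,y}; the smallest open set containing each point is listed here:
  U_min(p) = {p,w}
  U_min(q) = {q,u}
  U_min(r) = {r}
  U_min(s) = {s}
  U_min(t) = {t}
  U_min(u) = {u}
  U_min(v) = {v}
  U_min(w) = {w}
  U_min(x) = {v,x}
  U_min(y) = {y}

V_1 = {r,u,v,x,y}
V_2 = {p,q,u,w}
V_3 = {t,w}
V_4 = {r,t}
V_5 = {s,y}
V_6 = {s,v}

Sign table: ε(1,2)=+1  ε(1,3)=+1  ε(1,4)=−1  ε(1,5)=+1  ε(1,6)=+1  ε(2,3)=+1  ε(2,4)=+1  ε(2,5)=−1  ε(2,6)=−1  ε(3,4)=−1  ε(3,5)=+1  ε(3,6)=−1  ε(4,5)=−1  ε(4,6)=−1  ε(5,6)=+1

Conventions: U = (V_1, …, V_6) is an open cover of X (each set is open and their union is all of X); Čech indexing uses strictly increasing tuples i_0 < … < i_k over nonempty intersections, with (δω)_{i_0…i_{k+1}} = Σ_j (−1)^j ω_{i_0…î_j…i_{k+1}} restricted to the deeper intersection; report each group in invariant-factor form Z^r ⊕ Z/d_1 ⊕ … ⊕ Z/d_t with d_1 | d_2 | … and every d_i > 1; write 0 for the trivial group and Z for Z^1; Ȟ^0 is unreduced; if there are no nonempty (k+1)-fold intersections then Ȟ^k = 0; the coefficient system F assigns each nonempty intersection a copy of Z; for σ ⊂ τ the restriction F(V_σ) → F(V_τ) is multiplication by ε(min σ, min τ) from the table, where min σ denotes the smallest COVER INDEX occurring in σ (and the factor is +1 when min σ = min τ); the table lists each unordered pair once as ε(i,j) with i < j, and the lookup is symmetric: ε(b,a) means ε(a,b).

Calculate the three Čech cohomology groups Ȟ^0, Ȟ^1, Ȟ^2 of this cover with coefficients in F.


nerve simplices:
  V12={u} V14={r} V15={y} V16={v} V23={w} V34={t} V56={s}
C dims 6,7; δ0: rk 5, SNF 1^5
degree 0: 6−5−0 = 1 → Ȟ^0 ≅ Z
degree 1: 7−0−5 = 2 → Ȟ^1 ≅ Z^2
degree 2: 0−0−0 = 0 → Ȟ^2 ≅ 0

Ȟ^0 = Z,  Ȟ^1 = Z^2,  Ȟ^2 = 0


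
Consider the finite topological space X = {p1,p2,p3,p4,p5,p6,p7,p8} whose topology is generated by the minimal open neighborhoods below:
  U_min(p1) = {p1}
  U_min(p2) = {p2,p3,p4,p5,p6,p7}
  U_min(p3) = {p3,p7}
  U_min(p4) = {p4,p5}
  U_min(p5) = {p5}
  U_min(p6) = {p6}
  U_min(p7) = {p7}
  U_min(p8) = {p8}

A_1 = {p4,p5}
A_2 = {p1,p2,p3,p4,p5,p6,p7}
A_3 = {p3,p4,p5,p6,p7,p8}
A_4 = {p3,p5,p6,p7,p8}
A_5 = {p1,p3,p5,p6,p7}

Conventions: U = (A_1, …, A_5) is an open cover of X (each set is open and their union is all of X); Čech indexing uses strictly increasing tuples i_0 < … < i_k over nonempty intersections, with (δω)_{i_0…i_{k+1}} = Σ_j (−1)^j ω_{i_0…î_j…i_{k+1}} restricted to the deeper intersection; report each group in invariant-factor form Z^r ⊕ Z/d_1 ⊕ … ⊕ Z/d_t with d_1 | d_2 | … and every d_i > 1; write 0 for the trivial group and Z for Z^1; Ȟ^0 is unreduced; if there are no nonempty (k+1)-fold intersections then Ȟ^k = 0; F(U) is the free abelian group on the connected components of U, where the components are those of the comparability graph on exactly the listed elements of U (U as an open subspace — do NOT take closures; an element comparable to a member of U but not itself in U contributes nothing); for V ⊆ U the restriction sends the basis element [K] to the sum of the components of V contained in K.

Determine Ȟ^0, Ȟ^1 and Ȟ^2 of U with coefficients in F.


nerve of the cover:
  A12={p4,p5} A13={p4,p5} A14={p5} A15={p5} A23={p3,p4,p5,p6,p7} A24={p3,p5,p6,p7} A25={p1,p3,p5,p6,p7} A34={p3,p5,p6,p7,p8} A35={p3,p5,p6,p7} A45={p3,p5,p6,p7}
  A123={p4,p5} A124={p5} A125={p5} A134={p5} A135={p5} A145={p5} A234={p3,p5,p6,p7} A235={p3,p5,p6,p7} A245={p3,p5,p6,p7} A345={p3,p5,p6,p7}
  A1234={p5} A1235={p5} A1245={p5} A1345={p5} A2345={p3,p5,p6,p7}
  A12345={p5}
components per intersection:
  A1: {p4,p5}
  A2: {p1} {p2,p3,p4,p5,p6,p7}
  A3: {p3,p7} {p4,p5} {p6} {p8}
  A4: {p3,p7} {p5} {p6} {p8}
  A5: {p1} {p3,p7} {p5} {p6}
  A12: {p4,p5}
  A13: {p4,p5}
  A14: {p5}
  A15: {p5}
  A23: {p3,p7} {p4,p5} {p6}
  A24: {p3,p7} {p5} {p6}
  A25: {p1} {p3,p7} {p5} {p6}
  A34: {p3,p7} {p5} {p6} {p8}
  A35: {p3,p7} {p5} {p6}
  A45: {p3,p7} {p5} {p6}
  A123: {p4,p5}
  A124: {p5}
  A125: {p5}
  A134: {p5}
  A135: {p5}
  A145: {p5}
  A234: {p3,p7} {p5} {p6}
  A235: {p3,p7} {p5} {p6}
  A245: {p3,p7} {p5} {p6}
  A345: {p3,p7} {p5} {p6}
  A1234: {p5}
  A1235: {p5}
  A1245: {p5}
  A1345: {p5}
  A2345: {p3,p7} {p5} {p6}
  A12345: {p5}
C dims 15,24,18,7; δ0: rk 12, SNF 1^12; δ1: rk 12, SNF 1^12; δ2: rk 6, SNF 1^6
Ȟ^0 = (15 − 12) − 0 = 3, so Ȟ^0 ≅ Z^3
Ȟ^1 = (24 − 12) − 12 = 0, so Ȟ^1 ≅ 0
Ȟ^2 = (18 − 6) − 12 = 0, so Ȟ^2 ≅ 0

Ȟ^0 = Z^3, Ȟ^1 = 0, Ȟ^2 = 0


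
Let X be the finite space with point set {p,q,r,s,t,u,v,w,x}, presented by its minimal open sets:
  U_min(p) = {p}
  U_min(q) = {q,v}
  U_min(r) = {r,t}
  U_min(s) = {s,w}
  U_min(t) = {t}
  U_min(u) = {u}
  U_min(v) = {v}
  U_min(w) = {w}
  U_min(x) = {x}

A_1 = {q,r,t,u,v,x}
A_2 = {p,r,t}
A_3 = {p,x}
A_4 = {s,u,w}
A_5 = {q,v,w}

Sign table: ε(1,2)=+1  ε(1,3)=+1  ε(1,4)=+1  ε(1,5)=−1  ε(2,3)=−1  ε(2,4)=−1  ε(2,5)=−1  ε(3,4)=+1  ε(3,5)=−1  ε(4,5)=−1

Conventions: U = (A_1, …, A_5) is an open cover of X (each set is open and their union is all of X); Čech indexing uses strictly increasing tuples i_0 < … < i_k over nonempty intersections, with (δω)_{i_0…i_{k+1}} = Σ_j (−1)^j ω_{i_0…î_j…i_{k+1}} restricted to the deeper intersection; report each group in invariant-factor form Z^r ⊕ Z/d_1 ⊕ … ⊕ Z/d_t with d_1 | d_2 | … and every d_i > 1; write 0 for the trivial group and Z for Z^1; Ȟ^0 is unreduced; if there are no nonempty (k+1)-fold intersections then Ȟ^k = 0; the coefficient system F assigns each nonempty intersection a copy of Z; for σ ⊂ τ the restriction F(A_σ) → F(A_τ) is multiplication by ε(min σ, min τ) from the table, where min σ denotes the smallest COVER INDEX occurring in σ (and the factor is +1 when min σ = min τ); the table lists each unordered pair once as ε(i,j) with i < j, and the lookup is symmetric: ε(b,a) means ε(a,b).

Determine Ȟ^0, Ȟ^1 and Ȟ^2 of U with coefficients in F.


Ȟ^0 ≅ 0, Ȟ^1 ≅ Z ⊕ Z/2, Ȟ^2 ≅ 0

intersection data:
  A12={r,t} A13={x} A14={u} A15={q,v} A23={p} A45={w}
C dims 5,6; δ0: rk 5, SNF 1^4·2
Ȟ^0 = (5 − 5) − 0 = 0, so Ȟ^0 ≅ 0
Ȟ^1 = (6 − 0) − 5 = 1 plus torsion [2], so Ȟ^1 ≅ Z ⊕ Z/2
Ȟ^2 = (0 − 0) − 0 = 0, so Ȟ^2 ≅ 0


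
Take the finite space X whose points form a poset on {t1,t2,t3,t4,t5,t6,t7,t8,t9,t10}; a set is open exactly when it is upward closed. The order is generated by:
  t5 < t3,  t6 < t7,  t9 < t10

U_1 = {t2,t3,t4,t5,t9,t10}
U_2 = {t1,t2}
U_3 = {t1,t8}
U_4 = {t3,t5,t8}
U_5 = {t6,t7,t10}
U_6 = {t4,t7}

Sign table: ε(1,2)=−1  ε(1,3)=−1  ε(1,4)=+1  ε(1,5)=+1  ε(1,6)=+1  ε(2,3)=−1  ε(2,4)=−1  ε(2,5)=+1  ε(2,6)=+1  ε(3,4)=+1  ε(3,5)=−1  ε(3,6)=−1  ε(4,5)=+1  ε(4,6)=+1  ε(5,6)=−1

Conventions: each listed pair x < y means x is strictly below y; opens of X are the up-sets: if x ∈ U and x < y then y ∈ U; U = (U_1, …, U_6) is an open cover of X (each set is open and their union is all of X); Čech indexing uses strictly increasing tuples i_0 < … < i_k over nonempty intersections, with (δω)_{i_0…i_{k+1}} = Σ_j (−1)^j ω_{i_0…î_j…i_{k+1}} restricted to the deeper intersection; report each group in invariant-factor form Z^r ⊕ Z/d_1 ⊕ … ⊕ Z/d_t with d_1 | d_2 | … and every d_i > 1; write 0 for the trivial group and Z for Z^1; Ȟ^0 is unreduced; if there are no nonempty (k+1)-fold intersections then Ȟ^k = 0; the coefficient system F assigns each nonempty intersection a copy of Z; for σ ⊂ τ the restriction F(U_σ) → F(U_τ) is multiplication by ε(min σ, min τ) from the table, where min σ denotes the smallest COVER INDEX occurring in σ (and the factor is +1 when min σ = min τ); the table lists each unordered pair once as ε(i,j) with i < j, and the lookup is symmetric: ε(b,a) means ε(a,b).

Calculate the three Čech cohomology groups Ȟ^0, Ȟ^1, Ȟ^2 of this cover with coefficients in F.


nonempty overlaps:
  U12={t2} U14={t3,t5} U15={t10} U16={t4} U23={t1} U34={t8} U56={t7}
C dims 6,7; δ0: rk 6, SNF 1^5·2
degree 0: 6−6−0 = 0 → Ȟ^0 ≅ 0
degree 1: 7−0−6 = 1 plus torsion [2] → Ȟ^1 ≅ Z ⊕ Z/2
degree 2: 0−0−0 = 0 → Ȟ^2 ≅ 0

Ȟ^0 ≅ 0; Ȟ^1 ≅ Z ⊕ Z/2; Ȟ^2 ≅ 0


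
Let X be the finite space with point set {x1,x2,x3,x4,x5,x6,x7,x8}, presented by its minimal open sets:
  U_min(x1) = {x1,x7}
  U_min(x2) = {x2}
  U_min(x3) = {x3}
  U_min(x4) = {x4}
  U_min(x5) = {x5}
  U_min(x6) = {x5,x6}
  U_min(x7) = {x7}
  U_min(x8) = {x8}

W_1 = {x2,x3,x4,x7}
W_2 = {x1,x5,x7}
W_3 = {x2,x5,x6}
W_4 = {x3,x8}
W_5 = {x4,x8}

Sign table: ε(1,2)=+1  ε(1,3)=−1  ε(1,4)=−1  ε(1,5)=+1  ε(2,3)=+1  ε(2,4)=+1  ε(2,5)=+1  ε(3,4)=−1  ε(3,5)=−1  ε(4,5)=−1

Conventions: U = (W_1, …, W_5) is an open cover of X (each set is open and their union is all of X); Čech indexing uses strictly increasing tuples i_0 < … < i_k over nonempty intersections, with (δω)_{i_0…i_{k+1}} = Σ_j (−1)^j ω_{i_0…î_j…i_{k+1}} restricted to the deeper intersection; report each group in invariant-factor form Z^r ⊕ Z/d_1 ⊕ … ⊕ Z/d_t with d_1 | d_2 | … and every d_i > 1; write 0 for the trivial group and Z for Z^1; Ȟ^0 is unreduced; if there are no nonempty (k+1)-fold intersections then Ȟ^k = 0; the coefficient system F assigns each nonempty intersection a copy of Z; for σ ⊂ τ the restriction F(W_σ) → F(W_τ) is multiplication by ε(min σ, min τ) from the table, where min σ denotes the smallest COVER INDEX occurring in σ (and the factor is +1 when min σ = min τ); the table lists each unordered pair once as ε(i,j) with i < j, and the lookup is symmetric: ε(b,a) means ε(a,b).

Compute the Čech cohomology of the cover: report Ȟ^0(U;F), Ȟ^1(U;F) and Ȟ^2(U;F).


Ȟ^0 = 0; Ȟ^1 = Z ⊕ Z/2; Ȟ^2 = 0

nerve of the cover:
  W12={x7} W13={x2} W14={x3} W15={x4} W23={x5} W45={x8}
C dims 5,6; δ0: rk 5, SNF 1^4·2
Ȟ^0 = (5 − 5) − 0 = 0, so Ȟ^0 ≅ 0
Ȟ^1 = (6 − 0) − 5 = 1 plus torsion [2], so Ȟ^1 ≅ Z ⊕ Z/2
Ȟ^2 = (0 − 0) − 0 = 0, so Ȟ^2 ≅ 0


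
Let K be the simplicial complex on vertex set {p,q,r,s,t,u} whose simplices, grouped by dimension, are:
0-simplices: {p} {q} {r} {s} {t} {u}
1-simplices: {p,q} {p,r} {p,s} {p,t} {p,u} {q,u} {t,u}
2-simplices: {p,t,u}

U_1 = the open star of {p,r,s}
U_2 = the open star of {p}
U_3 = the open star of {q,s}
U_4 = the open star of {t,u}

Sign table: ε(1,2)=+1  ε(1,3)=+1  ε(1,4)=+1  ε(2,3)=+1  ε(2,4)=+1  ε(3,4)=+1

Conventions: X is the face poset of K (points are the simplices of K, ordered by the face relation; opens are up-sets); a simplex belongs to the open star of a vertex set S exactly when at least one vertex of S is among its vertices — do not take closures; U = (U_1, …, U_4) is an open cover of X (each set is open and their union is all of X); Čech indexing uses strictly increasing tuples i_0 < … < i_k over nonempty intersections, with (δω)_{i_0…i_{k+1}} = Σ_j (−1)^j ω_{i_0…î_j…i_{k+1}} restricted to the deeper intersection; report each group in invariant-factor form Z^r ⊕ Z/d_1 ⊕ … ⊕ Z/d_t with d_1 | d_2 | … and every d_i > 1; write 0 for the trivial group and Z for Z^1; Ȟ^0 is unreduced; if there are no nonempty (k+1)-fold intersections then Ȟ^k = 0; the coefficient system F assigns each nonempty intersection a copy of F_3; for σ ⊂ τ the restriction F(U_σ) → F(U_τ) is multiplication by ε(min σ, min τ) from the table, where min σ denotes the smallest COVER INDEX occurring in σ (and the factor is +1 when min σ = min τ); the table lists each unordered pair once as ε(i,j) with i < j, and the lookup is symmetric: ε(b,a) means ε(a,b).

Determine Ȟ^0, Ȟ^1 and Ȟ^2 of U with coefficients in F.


nonempty intersections:
  U1={{p},{r},{s},{p,q},{p,r},{p,s},{p,t},{p,u},{p,t,u}} U2={{p},{p,q},{p,r},{p,s},{p,t},{p,u},{p,t,u}} U3={{q},{s},{p,q},{p,s},{q,u}} U4={{t},{u},{p,t},{p,u},{q,u},{t,u},{p,t,u}}
  U12={{p},{p,q},{p,r},{p,s},{p,t},{p,u},{p,t,u}} U13={{s},{p,q},{p,s}} U14={{p,t},{p,u},{p,t,u}} U23={{p,q},{p,s}} U24={{p,t},{p,u},{p,t,u}} U34={{q,u}}
  U123={{p,q},{p,s}} U124={{p,t},{p,u},{p,t,u}}
C dims 4,6,2; δ0: rk_F3 3; δ1: rk_F3 2
Ȟ^0: (4−3)−0=1 ⇒ Z/3
Ȟ^1: (6−2)−3=1 ⇒ Z/3
Ȟ^2: (2−0)−2=0 ⇒ 0

Ȟ^0 = Z/3,  Ȟ^1 = Z/3,  Ȟ^2 = 0


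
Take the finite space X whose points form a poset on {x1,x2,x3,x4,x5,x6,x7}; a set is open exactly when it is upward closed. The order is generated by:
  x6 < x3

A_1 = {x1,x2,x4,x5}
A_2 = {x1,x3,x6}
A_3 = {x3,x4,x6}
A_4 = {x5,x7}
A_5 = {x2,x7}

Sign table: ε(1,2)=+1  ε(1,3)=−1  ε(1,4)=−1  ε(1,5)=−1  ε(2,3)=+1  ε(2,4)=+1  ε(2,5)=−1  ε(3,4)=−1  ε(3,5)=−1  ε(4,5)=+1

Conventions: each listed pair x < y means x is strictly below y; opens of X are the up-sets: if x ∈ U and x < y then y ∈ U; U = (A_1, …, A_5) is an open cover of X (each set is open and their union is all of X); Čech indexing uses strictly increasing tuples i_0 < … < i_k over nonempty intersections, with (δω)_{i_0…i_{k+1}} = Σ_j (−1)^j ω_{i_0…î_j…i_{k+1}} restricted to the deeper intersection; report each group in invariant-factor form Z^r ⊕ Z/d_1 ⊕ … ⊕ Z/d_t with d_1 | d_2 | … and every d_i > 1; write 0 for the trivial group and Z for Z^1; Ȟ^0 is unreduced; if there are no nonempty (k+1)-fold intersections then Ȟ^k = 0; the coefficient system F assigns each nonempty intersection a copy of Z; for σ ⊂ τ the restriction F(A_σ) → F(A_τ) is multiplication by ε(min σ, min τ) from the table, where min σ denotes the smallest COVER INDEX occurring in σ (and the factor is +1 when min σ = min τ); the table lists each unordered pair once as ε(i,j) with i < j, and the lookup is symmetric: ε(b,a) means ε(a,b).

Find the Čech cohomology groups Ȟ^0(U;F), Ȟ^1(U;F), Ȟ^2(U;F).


Ȟ^0 ≅ 0, Ȟ^1 ≅ Z ⊕ Z/2, Ȟ^2 ≅ 0

nerve of the cover:
  A12={x1} A13={x4} A14={x5} A15={x2} A23={x3,x6} A45={x7}
C dims 5,6; δ0: rk 5, SNF 1^4·2
Ȟ^0 = (5 − 5) − 0 = 0, so Ȟ^0 ≅ 0
Ȟ^1 = (6 − 0) − 5 = 1 plus torsion [2], so Ȟ^1 ≅ Z ⊕ Z/2
Ȟ^2 = (0 − 0) − 0 = 0, so Ȟ^2 ≅ 0


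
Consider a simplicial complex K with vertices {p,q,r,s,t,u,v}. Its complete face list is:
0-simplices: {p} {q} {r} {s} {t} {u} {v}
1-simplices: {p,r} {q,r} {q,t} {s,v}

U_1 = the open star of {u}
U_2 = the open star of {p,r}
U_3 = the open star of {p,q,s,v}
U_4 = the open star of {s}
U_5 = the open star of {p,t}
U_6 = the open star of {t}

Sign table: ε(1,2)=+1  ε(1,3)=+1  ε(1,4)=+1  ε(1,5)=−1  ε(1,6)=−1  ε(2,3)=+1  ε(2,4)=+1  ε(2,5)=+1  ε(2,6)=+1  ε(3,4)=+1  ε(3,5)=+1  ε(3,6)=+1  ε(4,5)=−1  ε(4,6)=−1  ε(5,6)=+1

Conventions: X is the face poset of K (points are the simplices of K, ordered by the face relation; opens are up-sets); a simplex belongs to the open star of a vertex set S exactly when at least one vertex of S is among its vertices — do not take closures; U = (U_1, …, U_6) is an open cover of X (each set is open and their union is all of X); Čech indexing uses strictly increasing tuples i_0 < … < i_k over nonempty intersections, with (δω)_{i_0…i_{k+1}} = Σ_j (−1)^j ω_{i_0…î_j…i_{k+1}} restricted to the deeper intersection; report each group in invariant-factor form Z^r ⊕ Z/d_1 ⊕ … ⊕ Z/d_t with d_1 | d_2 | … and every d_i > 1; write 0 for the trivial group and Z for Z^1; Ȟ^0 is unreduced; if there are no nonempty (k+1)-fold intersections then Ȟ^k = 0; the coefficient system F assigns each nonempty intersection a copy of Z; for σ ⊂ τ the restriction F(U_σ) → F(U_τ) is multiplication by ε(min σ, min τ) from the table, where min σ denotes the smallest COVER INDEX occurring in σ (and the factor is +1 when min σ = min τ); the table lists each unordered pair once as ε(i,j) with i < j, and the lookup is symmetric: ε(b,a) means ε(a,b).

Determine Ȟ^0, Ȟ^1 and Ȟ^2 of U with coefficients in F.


intersection data:
  U1={{u}} U2={{p},{r},{p,r},{q,r}} U3={{p},{q},{s},{v},{p,r},{q,r},{q,t},{s,v}} U4={{s},{s,v}} U5={{p},{t},{p,r},{q,t}} U6={{t},{q,t}}
  U23={{p},{p,r},{q,r}} U25={{p},{p,r}} U34={{s},{s,v}} U35={{p},{p,r},{q,t}} U36={{q,t}} U56={{t},{q,t}}
  U235={{p},{p,r}} U356={{q,t}}
C dims 6,6,2; δ0: rk 4, SNF 1^4; δ1: rk 2, SNF 1^2
Ȟ^0 = (6 − 4) − 0 = 2, so Ȟ^0 ≅ Z^2
Ȟ^1 = (6 − 2) − 4 = 0, so Ȟ^1 ≅ 0
Ȟ^2 = (2 − 0) − 2 = 0, so Ȟ^2 ≅ 0

Ȟ^0 = Z^2; Ȟ^1 = 0; Ȟ^2 = 0


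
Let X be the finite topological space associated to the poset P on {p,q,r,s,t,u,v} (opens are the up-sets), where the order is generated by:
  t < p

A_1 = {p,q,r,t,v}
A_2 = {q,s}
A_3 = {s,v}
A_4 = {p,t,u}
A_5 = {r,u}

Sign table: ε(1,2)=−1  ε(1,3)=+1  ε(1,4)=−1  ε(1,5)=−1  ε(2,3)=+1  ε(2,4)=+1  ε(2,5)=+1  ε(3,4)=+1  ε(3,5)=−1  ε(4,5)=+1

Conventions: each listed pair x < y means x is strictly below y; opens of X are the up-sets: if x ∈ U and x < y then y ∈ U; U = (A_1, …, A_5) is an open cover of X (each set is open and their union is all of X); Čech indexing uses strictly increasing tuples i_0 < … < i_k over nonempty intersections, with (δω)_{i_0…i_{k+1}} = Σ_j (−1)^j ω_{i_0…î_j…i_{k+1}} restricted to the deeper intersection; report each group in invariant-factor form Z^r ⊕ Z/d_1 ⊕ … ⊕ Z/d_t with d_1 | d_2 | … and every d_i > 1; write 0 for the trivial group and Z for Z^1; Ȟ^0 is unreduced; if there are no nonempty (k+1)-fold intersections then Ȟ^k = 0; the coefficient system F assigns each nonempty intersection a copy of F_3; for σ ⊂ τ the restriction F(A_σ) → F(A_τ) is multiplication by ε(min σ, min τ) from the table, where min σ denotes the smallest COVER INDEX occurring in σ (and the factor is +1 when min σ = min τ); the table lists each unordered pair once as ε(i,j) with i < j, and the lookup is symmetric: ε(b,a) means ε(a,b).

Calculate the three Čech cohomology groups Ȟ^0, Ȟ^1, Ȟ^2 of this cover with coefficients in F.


nonempty intersections:
  A12={q} A13={v} A14={p,t} A15={r} A23={s} A45={u}
C dims 5,6; δ0: rk_F3 5
Ȟ^0: (5−5)−0=0 ⇒ 0
Ȟ^1: (6−0)−5=1 ⇒ Z/3
Ȟ^2: (0−0)−0=0 ⇒ 0

Ȟ^0(U;F) ≅ 0,  Ȟ^1(U;F) ≅ Z/3,  Ȟ^2(U;F) ≅ 0


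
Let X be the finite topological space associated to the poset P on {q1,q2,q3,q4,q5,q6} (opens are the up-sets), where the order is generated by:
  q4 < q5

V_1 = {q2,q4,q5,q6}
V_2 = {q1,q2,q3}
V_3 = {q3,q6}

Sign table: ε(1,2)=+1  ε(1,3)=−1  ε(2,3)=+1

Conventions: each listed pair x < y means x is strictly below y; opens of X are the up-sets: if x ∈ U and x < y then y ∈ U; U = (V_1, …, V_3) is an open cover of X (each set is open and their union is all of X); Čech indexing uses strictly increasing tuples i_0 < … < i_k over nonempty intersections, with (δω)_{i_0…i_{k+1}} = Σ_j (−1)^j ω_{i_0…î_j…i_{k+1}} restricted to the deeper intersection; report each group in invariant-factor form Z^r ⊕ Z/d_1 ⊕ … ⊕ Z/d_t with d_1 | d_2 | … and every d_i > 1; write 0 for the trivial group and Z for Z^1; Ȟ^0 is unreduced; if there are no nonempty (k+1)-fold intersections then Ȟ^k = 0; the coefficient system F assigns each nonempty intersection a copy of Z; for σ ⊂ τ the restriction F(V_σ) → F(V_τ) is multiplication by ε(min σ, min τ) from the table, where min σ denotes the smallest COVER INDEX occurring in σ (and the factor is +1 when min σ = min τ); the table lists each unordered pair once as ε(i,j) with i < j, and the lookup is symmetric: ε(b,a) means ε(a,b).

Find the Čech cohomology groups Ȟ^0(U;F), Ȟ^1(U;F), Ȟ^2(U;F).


nonempty intersections:
  V12={q2} V13={q6} V23={q3}
C dims 3,3; δ0: rk 3, SNF 1^2·2
Ȟ^0: (3−3)−0=0 ⇒ 0
Ȟ^1: (3−0)−3=0 plus torsion [2] ⇒ Z/2
Ȟ^2: (0−0)−0=0 ⇒ 0

Ȟ^0 ≅ 0, Ȟ^1 ≅ Z/2 and Ȟ^2 ≅ 0


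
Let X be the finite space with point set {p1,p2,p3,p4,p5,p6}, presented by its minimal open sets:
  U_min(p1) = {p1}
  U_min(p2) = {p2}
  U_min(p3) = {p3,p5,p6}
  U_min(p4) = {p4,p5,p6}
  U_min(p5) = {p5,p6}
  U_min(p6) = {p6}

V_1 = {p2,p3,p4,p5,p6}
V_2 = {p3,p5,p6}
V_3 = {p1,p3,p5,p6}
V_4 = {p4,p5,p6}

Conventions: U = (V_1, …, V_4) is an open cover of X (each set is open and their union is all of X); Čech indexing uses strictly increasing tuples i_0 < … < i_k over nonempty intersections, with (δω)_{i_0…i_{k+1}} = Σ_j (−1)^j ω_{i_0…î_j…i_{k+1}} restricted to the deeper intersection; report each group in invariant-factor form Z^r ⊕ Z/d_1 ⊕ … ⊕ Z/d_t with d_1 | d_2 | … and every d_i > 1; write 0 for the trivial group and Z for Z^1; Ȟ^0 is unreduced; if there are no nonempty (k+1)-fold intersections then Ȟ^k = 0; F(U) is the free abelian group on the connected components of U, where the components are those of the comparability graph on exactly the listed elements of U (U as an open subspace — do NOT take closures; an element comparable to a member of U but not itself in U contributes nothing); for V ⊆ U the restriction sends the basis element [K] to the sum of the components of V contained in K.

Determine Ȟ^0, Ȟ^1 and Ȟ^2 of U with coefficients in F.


cover nerve:
  V12={p3,p5,p6} V13={p3,p5,p6} V14={p4,p5,p6} V23={p3,p5,p6} V24={p5,p6} V34={p5,p6}
  V123={p3,p5,p6} V124={p5,p6} V134={p5,p6} V234={p5,p6}
  V1234={p5,p6}
components per intersection:
  V1: {p2} {p3,p4,p5,p6}
  V2: {p3,p5,p6}
  V3: {p1} {p3,p5,p6}
  V4: {p4,p5,p6}
  V12: {p3,p5,p6}
  V13: {p3,p5,p6}
  V14: {p4,p5,p6}
  V23: {p3,p5,p6}
  V24: {p5,p6}
  V34: {p5,p6}
  V123: {p3,p5,p6}
  V124: {p5,p6}
  V134: {p5,p6}
  V234: {p5,p6}
  V1234: {p5,p6}
C dims 6,6,4,1; δ0: rk 3, SNF 1^3; δ1: rk 3, SNF 1^3; δ2: rk 1, SNF 1^1
Ȟ^0: (6−3)−0=3 ⇒ Z^3
Ȟ^1: (6−3)−3=0 ⇒ 0
Ȟ^2: (4−1)−3=0 ⇒ 0

Ȟ^0 = Z^3; Ȟ^1 = 0; Ȟ^2 = 0


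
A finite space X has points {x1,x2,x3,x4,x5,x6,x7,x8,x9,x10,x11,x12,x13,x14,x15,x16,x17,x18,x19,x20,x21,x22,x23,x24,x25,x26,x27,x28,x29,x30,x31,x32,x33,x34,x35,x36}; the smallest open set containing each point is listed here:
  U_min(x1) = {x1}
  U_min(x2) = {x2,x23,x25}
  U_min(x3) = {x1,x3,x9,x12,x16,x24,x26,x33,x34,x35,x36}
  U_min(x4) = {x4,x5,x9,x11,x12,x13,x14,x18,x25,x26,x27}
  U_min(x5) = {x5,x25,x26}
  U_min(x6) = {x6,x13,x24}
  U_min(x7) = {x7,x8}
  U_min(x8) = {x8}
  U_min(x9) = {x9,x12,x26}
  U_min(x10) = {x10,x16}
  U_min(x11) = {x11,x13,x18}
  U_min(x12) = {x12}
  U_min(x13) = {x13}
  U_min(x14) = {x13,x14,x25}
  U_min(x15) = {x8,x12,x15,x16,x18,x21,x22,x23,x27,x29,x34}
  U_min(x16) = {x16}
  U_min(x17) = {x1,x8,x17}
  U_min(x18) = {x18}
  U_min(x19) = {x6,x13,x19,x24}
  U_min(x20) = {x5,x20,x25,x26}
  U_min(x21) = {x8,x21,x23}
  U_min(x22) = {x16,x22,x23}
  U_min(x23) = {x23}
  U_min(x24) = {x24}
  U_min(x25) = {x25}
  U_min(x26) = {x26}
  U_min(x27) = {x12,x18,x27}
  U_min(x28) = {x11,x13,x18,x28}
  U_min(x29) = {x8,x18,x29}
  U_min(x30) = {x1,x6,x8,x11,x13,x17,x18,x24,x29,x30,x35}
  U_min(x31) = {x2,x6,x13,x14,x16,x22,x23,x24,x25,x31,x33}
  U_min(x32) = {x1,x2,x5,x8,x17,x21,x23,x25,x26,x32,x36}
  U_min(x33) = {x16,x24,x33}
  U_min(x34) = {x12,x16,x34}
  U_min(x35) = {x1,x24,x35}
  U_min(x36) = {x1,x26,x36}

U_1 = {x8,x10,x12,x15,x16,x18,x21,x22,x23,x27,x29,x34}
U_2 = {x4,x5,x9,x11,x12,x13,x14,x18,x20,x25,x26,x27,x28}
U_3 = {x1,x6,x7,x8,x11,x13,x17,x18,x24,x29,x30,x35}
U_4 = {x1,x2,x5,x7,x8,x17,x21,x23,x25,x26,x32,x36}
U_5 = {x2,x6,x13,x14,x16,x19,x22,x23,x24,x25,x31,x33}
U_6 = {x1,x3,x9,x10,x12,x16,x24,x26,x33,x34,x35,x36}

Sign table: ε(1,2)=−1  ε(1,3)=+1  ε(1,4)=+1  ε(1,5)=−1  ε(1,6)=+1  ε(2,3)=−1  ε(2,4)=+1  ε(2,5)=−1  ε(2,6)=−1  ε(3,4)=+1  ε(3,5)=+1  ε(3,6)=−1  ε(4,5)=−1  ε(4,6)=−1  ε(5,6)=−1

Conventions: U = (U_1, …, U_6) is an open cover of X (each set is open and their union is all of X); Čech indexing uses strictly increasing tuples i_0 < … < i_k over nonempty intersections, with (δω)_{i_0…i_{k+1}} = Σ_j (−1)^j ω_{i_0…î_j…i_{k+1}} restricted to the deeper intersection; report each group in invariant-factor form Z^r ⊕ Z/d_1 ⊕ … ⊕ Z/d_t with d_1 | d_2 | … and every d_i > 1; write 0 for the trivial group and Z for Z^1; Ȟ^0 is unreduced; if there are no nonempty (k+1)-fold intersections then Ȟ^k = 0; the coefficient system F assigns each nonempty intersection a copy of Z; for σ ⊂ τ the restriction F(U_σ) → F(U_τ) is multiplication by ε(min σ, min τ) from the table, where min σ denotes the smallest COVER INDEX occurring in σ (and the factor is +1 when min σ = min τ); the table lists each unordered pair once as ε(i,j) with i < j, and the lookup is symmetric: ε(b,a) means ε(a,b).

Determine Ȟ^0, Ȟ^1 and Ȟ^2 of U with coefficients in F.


nerve simplices:
  U12={x12,x18,x27} U13={x8,x18,x29} U14={x8,x21,x23} U15={x16,x22,x23} U16={x10,x12,x16,x34} U23={x11,x13,x18} U24={x5,x25,x26} U25={x13,x14,x25} U26={x9,x12,x26} U34={x1,x7,x8,x17} U35={x6,x13,x24} U36={x1,x24,x35} U45={x2,x23,x25} U46={x1,x26,x36} U56={x16,x24,x33}
  U123={x18} U126={x12} U134={x8} U145={x23} U156={x16} U235={x13} U245={x25} U246={x26} U346={x1} U356={x24}
C dims 6,15,10; δ0: rk 6, SNF 1^5·2; δ1: rk 9, SNF 1^9
degree 0: 6−6−0 = 0 → Ȟ^0 ≅ 0
degree 1: 15−9−6 = 0 plus torsion [2] → Ȟ^1 ≅ Z/2
degree 2: 10−0−9 = 1 → Ȟ^2 ≅ Z

Ȟ^0 = 0, Ȟ^1 = Z/2 and Ȟ^2 = Z


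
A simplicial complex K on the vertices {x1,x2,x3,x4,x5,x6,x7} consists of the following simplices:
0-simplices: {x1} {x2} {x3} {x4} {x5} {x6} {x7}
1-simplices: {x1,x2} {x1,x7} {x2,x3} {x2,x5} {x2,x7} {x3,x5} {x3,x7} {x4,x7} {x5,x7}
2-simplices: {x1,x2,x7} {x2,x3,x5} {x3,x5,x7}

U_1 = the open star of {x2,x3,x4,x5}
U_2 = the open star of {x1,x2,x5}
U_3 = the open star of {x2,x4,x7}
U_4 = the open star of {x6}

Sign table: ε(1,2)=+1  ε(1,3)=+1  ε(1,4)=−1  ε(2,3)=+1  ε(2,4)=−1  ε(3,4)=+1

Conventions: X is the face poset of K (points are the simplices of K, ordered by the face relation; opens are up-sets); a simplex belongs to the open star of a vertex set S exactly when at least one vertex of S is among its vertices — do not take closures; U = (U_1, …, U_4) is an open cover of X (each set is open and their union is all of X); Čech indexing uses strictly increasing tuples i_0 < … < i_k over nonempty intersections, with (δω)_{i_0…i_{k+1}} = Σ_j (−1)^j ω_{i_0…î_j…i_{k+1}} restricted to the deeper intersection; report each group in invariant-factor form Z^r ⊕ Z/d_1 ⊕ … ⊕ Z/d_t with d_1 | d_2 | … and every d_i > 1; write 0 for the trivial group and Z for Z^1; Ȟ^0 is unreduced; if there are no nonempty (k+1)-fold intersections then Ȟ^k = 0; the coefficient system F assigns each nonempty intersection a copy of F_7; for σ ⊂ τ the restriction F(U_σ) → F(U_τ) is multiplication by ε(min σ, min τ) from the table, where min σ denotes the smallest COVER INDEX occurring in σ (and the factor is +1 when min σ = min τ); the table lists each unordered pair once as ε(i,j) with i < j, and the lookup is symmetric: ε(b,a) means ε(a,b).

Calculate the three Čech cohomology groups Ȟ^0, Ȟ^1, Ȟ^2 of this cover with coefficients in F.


nonempty overlaps:
  U1={{x2},{x3},{x4},{x5},{x1,x2},{x2,x3},{x2,x5},{x2,x7},{x3,x5},{x3,x7},{x4,x7},{x5,x7},{x1,x2,x7},{x2,x3,x5},{x3,x5,x7}} U2={{x1},{x2},{x5},{x1,x2},{x1,x7},{x2,x3},{x2,x5},{x2,x7},{x3,x5},{x5,x7},{x1,x2,x7},{x2,x3,x5},{x3,x5,x7}} U3={{x2},{x4},{x7},{x1,x2},{x1,x7},{x2,x3},{x2,x5},{x2,x7},{x3,x7},{x4,x7},{x5,x7},{x1,x2,x7},{x2,x3,x5},{x3,x5,x7}} U4={{x6}}
  U12={{x2},{x5},{x1,x2},{x2,x3},{x2,x5},{x2,x7},{x3,x5},{x5,x7},{x1,x2,x7},{x2,x3,x5},{x3,x5,x7}} U13={{x2},{x4},{x1,x2},{x2,x3},{x2,x5},{x2,x7},{x3,x7},{x4,x7},{x5,x7},{x1,x2,x7},{x2,x3,x5},{x3,x5,x7}} U23={{x2},{x1,x2},{x1,x7},{x2,x3},{x2,x5},{x2,x7},{x5,x7},{x1,x2,x7},{x2,x3,x5},{x3,x5,x7}}
  U123={{x2},{x1,x2},{x2,x3},{x2,x5},{x2,x7},{x5,x7},{x1,x2,x7},{x2,x3,x5},{x3,x5,x7}}
C dims 4,3,1; δ0: rk_F7 2; δ1: rk_F7 1
degree 0: 4−2−0 = 2 → Ȟ^0 ≅ Z/7 ⊕ Z/7
degree 1: 3−1−2 = 0 → Ȟ^1 ≅ 0
degree 2: 1−0−1 = 0 → Ȟ^2 ≅ 0

Ȟ^0 = Z/7 ⊕ Z/7; Ȟ^1 = 0; Ȟ^2 = 0


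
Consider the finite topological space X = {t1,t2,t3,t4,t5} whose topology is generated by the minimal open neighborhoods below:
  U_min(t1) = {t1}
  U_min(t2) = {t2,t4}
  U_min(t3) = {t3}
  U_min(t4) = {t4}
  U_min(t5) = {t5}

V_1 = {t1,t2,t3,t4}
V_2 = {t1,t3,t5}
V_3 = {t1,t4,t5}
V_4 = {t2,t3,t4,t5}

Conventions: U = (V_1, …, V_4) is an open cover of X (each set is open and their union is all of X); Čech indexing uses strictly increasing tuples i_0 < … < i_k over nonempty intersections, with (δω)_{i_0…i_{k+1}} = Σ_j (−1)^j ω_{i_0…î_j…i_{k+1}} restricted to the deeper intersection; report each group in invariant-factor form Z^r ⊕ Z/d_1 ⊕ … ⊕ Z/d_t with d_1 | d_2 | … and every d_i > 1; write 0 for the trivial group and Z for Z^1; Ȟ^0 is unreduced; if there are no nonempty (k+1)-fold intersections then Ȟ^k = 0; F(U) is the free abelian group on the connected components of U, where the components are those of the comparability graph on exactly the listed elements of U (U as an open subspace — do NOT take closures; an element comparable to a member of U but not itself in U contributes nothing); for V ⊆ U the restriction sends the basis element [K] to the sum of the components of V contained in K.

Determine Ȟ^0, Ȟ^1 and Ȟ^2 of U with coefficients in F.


Ȟ^0 ≅ Z^4, Ȟ^1 ≅ 0 and Ȟ^2 ≅ 0

intersection data:
  V12={t1,t3} V13={t1,t4} V14={t2,t3,t4} V23={t1,t5} V24={t3,t5} V34={t4,t5}
  V123={t1} V124={t3} V134={t4} V234={t5}
components per intersection:
  V1: {t1} {t2,t4} {t3}
  V2: {t1} {t3} {t5}
  V3: {t1} {t4} {t5}
  V4: {t2,t4} {t3} {t5}
  V12: {t1} {t3}
  V13: {t1} {t4}
  V14: {t2,t4} {t3}
  V23: {t1} {t5}
  V24: {t3} {t5}
  V34: {t4} {t5}
  V123: {t1}
  V124: {t3}
  V134: {t4}
  V234: {t5}
C dims 12,12,4; δ0: rk 8, SNF 1^8; δ1: rk 4, SNF 1^4
Ȟ^0 = (12 − 8) − 0 = 4, so Ȟ^0 ≅ Z^4
Ȟ^1 = (12 − 4) − 8 = 0, so Ȟ^1 ≅ 0
Ȟ^2 = (4 − 0) − 4 = 0, so Ȟ^2 ≅ 0


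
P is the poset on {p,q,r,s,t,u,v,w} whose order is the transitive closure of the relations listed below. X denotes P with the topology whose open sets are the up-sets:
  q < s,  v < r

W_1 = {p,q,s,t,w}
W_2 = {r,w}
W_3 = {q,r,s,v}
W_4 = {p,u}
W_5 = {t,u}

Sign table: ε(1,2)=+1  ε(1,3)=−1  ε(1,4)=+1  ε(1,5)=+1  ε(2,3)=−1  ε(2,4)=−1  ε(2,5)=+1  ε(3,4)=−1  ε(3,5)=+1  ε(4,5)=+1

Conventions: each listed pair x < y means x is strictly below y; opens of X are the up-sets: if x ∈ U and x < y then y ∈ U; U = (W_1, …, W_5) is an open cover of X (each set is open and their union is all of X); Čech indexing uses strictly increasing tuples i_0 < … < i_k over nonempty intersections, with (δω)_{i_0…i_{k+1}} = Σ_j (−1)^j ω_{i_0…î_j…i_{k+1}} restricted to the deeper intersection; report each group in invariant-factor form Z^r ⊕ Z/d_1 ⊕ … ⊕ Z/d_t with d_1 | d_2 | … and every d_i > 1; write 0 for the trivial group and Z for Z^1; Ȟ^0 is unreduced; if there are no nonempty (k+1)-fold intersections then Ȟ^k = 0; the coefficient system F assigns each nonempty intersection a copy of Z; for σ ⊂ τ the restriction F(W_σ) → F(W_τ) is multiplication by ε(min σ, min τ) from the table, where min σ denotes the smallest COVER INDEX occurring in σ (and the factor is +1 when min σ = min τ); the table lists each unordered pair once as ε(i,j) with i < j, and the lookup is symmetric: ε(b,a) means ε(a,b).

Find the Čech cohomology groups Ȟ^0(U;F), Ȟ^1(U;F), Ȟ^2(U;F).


nonempty overlaps:
  W12={w} W13={q,s} W14={p} W15={t} W23={r} W45={u}
C dims 5,6; δ0: rk 4, SNF 1^4
degree 0: 5−4−0 = 1 → Ȟ^0 ≅ Z
degree 1: 6−0−4 = 2 → Ȟ^1 ≅ Z^2
degree 2: 0−0−0 = 0 → Ȟ^2 ≅ 0

Ȟ^0 = Z,  Ȟ^1 = Z^2,  Ȟ^2 = 0
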